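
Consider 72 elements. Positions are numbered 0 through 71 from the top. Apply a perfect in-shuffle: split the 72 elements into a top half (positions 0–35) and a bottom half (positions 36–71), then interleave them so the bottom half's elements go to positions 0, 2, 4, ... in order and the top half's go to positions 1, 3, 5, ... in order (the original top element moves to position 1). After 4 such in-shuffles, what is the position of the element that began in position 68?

8

Track the element's position through each in-shuffle:
68 → 64 → 56 → 40 → 8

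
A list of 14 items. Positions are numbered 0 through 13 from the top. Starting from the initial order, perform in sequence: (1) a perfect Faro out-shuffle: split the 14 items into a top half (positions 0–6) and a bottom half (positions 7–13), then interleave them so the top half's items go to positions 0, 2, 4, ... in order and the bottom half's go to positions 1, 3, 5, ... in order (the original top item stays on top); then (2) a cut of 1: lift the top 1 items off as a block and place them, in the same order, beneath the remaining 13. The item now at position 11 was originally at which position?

6

Undo the operations in reverse order, starting from position 11:
  undo op 2 (cut 1): 11 ← 12
  undo op 1 (out-shuffle, from top half): 12 ← 6
So the item at position 11 came from original position 6.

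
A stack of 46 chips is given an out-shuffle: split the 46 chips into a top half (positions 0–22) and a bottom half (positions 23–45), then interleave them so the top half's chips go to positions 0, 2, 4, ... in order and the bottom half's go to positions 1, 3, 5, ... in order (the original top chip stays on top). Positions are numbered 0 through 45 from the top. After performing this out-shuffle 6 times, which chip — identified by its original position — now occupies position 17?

Work backwards from position 17, undoing one out-shuffle at a time:
17 ← 31 ← 38 ← 19 ← 32 ← 16 ← 8
So the chip now at position 17 started at position 8.

8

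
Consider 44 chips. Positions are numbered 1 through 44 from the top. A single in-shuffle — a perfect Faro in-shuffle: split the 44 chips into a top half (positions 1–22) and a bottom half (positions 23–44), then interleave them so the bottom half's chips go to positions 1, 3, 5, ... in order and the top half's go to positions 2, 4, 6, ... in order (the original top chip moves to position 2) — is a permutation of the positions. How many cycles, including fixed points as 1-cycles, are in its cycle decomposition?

7

Trace each unvisited position around until it returns:
(1 2 4 8 16 32 ... len 12) (3 6 12 24) (5 10 20 40 35 25) (7 14 28 11 22 44 ... len 12) (9 18 36 27) (15 30) (21 42 39 33)
7 cycles in total.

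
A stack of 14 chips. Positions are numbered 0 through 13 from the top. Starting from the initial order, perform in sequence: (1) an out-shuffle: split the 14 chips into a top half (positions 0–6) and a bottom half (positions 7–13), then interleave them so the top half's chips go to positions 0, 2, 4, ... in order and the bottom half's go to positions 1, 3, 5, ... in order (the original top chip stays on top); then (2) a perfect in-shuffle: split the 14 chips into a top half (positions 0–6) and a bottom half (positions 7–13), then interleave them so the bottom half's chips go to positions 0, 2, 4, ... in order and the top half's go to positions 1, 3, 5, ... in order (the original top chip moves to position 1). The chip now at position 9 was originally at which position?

2

Undo the operations in reverse order, starting from position 9:
  undo op 2 (in-shuffle, from top half): 9 ← 4
  undo op 1 (out-shuffle, from top half): 4 ← 2
So the chip at position 9 came from original position 2.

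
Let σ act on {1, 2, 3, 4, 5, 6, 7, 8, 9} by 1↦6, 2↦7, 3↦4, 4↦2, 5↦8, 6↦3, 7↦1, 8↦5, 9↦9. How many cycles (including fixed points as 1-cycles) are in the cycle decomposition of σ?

3

Cycle decomposition: (1 6 3 4 2 7) (5 8) (9).
3 cycles.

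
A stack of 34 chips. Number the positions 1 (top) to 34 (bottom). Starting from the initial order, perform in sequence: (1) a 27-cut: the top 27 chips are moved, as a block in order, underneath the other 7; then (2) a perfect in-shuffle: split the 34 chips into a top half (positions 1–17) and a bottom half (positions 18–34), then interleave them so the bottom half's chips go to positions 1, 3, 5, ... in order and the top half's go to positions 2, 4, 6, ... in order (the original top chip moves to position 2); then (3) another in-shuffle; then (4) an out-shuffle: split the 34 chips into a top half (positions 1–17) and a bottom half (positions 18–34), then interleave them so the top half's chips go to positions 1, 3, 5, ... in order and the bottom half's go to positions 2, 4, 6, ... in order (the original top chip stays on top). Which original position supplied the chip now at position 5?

20

Undo the operations in reverse order, starting from position 5:
  undo op 4 (out-shuffle, from top half): 5 ← 3
  undo op 3 (in-shuffle, from bottom half): 3 ← 19
  undo op 2 (in-shuffle, from bottom half): 19 ← 27
  undo op 1 (cut 27): 27 ← 20
So the chip at position 5 came from original position 20.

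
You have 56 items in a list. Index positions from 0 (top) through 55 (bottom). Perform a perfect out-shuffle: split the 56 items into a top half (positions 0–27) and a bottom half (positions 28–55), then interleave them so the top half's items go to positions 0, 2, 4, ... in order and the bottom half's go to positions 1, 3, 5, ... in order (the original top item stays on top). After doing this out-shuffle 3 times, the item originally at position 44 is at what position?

22

Track the item's position through each out-shuffle:
44 → 33 → 11 → 22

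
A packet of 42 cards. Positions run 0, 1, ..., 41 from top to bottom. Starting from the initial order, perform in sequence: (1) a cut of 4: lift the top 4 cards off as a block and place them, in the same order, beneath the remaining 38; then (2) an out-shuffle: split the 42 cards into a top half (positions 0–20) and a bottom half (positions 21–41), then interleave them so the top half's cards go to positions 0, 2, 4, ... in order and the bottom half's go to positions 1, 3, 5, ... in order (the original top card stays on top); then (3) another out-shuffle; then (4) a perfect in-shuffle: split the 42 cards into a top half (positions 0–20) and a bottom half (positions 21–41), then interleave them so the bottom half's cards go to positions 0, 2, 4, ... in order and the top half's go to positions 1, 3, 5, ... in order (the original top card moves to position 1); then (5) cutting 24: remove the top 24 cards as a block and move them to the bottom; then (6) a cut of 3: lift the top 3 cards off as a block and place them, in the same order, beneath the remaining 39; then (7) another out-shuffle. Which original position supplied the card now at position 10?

Undo the operations in reverse order, starting from position 10:
  undo op 7 (out-shuffle, from top half): 10 ← 5
  undo op 6 (cut 3): 5 ← 8
  undo op 5 (cut 24): 8 ← 32
  undo op 4 (in-shuffle, from bottom half): 32 ← 37
  undo op 3 (out-shuffle, from bottom half): 37 ← 39
  undo op 2 (out-shuffle, from bottom half): 39 ← 40
  undo op 1 (cut 4): 40 ← 2
So the card at position 10 came from original position 2.

2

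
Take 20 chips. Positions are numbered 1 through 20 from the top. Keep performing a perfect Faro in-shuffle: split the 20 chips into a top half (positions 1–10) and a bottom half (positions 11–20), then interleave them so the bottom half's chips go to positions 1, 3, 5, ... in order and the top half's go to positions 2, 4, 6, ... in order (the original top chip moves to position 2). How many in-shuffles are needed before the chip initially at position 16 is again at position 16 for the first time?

6

Follow position 16 under repeated in-shuffles:
16 → 11 → 1 → 2 → 4 → 8 → 16
It first returns after 6 in-shuffles.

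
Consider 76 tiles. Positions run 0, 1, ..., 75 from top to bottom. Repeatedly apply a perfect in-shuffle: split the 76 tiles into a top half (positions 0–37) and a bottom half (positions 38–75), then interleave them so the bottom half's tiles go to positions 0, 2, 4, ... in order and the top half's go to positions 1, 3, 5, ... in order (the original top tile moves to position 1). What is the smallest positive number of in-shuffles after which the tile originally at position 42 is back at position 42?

30

Follow position 42 under repeated in-shuffles:
42 → 8 → 17 → 35 → 71 → 66 → 56 → 36 → ... → 42 (length 30)
It first returns after 30 in-shuffles.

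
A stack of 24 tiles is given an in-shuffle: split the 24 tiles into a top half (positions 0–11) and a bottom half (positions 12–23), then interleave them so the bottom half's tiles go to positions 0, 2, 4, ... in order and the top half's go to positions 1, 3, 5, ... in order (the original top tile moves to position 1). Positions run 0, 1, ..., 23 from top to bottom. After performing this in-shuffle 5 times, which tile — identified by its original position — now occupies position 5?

7

Work backwards from position 5, undoing one in-shuffle at a time:
5 ← 2 ← 13 ← 6 ← 15 ← 7
So the tile now at position 5 started at position 7.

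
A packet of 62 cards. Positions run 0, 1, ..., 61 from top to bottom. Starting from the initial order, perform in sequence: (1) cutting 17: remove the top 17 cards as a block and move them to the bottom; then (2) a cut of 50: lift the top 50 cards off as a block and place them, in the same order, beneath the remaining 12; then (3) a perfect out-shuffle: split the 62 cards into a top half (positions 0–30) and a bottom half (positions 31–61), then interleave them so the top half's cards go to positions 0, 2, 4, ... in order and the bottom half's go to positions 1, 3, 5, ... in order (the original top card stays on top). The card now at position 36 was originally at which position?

Undo the operations in reverse order, starting from position 36:
  undo op 3 (out-shuffle, from top half): 36 ← 18
  undo op 2 (cut 50): 18 ← 6
  undo op 1 (cut 17): 6 ← 23
So the card at position 36 came from original position 23.

23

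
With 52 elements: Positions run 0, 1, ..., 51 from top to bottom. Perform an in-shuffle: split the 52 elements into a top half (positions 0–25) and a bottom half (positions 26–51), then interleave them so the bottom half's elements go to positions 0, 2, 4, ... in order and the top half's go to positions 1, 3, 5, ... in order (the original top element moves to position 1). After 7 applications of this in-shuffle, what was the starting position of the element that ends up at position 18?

36

Work backwards from position 18, undoing one in-shuffle at a time:
18 ← 35 ← 17 ← 8 ← 30 ← 41 ← 20 ← 36
So the element now at position 18 started at position 36.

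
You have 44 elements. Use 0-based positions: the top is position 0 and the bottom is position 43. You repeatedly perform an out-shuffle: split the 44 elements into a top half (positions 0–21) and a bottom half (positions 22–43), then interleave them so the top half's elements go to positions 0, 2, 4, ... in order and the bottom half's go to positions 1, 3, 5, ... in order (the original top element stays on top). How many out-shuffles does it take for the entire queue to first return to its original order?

14

The out-shuffle permutes the 44 positions with cycle lengths [1, 1, 14, 14, 14].
Every element is home exactly when every cycle has completed a whole number of laps, i.e. after lcm(1, 14) = 14 out-shuffles.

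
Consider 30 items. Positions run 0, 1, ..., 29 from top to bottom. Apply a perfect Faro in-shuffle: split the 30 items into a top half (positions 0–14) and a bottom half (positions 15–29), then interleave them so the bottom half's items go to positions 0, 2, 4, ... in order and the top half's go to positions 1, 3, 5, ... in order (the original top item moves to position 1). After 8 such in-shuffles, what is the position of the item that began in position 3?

Track the item's position through each in-shuffle:
3 → 7 → 15 → 0 → 1 → 3 → 7 → 15 → 0

0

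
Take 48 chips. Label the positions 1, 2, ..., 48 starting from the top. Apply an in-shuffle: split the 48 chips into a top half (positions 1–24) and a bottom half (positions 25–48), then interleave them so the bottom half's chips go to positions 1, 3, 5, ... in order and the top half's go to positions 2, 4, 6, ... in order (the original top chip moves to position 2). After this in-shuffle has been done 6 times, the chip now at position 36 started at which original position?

Work backwards from position 36, undoing one in-shuffle at a time:
36 ← 18 ← 9 ← 29 ← 39 ← 44 ← 22
So the chip now at position 36 started at position 22.

22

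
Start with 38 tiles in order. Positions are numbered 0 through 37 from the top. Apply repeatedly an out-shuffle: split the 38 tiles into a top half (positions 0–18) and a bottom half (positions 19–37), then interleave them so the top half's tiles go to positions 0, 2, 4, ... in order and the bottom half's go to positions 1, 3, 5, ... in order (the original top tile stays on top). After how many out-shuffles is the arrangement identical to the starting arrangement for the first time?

36

The out-shuffle permutes the 38 positions with cycle lengths [1, 1, 36].
Every tile is home exactly when every cycle has completed a whole number of laps, i.e. after lcm(1, 36) = 36 out-shuffles.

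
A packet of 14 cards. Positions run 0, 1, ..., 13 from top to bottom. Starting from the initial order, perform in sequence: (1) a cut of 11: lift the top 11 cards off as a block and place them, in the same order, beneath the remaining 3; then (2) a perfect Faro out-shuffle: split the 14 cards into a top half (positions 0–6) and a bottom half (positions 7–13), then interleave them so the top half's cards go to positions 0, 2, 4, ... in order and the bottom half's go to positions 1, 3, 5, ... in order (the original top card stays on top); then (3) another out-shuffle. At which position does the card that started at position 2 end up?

Track the card from position 2 forward through each operation:
  after op 1 (cut 11): 2 → 5
  after op 2 (out-shuffle): 5 → 10
  after op 3 (out-shuffle): 10 → 7

7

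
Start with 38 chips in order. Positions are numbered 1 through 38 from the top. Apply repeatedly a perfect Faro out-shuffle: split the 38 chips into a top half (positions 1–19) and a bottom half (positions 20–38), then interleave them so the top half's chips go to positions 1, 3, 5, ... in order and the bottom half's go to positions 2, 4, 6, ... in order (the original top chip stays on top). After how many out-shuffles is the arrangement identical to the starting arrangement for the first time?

36

The out-shuffle permutes the 38 positions with cycle lengths [1, 1, 36].
Every chip is home exactly when every cycle has completed a whole number of laps, i.e. after lcm(1, 36) = 36 out-shuffles.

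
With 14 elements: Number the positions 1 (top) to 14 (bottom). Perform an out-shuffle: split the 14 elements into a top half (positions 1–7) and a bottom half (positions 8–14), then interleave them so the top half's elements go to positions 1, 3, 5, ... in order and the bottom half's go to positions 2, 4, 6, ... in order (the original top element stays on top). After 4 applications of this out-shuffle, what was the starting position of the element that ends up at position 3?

Work backwards from position 3, undoing one out-shuffle at a time:
3 ← 2 ← 8 ← 11 ← 6
So the element now at position 3 started at position 6.

6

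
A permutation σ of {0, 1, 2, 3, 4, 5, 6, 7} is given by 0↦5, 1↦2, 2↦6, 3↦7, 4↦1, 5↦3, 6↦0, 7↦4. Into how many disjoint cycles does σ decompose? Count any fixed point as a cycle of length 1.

1

Cycle decomposition: (0 5 3 7 4 1 2 6).
1 cycle.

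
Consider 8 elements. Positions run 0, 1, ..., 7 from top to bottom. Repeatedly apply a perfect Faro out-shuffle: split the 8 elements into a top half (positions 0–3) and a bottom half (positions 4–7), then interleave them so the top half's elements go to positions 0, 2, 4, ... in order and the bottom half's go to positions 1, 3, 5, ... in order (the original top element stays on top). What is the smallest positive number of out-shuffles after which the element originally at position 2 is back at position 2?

Follow position 2 under repeated out-shuffles:
2 → 4 → 1 → 2
It first returns after 3 out-shuffles.

3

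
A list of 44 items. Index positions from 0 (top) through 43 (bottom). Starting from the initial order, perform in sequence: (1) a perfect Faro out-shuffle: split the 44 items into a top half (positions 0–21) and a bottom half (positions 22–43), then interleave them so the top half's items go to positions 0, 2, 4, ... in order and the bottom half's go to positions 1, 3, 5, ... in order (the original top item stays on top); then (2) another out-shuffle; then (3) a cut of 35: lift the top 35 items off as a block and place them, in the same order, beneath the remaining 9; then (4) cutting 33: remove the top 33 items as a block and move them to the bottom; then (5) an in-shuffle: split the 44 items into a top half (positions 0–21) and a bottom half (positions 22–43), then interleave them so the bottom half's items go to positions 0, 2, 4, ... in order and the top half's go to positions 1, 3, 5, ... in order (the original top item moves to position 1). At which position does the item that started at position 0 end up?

41

Track the item from position 0 forward through each operation:
  after op 1 (out-shuffle): 0 → 0
  after op 2 (out-shuffle): 0 → 0
  after op 3 (cut 35): 0 → 9
  after op 4 (cut 33): 9 → 20
  after op 5 (in-shuffle): 20 → 41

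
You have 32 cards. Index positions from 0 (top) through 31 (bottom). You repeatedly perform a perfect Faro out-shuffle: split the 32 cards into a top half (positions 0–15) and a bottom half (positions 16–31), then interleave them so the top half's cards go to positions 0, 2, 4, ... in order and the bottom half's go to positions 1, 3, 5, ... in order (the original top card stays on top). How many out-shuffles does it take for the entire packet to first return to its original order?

5

The out-shuffle permutes the 32 positions with cycle lengths [1, 1, 5, 5, 5, 5, 5, 5].
Every card is home exactly when every cycle has completed a whole number of laps, i.e. after lcm(1, 5) = 5 out-shuffles.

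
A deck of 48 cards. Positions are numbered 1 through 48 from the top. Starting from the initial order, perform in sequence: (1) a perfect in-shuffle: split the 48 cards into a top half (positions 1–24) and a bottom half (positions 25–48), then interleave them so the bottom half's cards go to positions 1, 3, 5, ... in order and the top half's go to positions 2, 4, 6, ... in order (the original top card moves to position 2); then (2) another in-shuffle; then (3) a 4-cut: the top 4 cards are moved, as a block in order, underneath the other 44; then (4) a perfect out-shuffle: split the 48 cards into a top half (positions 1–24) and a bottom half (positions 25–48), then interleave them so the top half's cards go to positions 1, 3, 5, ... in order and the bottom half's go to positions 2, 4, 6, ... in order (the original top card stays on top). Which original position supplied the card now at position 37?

18

Undo the operations in reverse order, starting from position 37:
  undo op 4 (out-shuffle, from top half): 37 ← 19
  undo op 3 (cut 4): 19 ← 23
  undo op 2 (in-shuffle, from bottom half): 23 ← 36
  undo op 1 (in-shuffle, from top half): 36 ← 18
So the card at position 37 came from original position 18.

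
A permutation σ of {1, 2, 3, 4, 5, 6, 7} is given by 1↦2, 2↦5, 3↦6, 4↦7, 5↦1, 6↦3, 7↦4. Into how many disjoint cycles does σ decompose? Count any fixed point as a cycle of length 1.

3

Cycle decomposition: (1 2 5) (3 6) (4 7).
3 cycles.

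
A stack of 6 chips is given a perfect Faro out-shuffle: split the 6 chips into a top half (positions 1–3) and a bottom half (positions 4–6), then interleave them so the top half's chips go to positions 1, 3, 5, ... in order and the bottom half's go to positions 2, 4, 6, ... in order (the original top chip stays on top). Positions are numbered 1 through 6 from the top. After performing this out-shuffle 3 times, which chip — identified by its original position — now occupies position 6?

6

Work backwards from position 6, undoing one out-shuffle at a time:
6 ← 6 ← 6 ← 6
So the chip now at position 6 started at position 6.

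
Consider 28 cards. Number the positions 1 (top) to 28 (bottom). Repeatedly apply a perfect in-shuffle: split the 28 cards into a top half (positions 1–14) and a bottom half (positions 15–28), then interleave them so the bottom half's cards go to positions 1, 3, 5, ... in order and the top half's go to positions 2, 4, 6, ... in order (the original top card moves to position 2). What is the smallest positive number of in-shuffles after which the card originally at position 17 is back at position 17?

28

Follow position 17 under repeated in-shuffles:
17 → 5 → 10 → 20 → 11 → 22 → 15 → 1 → ... → 17 (length 28)
It first returns after 28 in-shuffles.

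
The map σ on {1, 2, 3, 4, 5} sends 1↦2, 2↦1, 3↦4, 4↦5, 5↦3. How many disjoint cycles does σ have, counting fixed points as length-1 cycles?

Cycle decomposition: (1 2) (3 4 5).
2 cycles.

2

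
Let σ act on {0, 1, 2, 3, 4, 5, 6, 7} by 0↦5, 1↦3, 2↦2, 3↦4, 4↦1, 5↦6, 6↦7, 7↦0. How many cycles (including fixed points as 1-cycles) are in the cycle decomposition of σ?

3

Cycle decomposition: (0 5 6 7) (1 3 4) (2).
3 cycles.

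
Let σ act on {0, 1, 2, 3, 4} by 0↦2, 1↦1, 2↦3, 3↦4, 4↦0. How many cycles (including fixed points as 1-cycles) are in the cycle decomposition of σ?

Cycle decomposition: (0 2 3 4) (1).
2 cycles.

2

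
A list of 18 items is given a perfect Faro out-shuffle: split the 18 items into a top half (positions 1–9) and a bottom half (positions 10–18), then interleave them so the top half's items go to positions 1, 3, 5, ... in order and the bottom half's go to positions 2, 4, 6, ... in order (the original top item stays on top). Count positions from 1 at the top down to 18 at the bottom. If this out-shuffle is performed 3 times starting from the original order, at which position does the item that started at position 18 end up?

Position 18 is a fixed point of every out-shuffle, so the item never moves.

18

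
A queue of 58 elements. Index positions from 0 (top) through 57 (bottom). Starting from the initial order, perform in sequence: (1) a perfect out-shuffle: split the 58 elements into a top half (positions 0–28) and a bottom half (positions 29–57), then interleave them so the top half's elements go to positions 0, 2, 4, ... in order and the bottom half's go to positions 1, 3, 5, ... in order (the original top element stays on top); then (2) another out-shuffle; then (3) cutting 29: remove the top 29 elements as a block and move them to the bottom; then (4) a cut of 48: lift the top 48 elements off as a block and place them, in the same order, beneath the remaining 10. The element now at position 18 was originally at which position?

52

Undo the operations in reverse order, starting from position 18:
  undo op 4 (cut 48): 18 ← 8
  undo op 3 (cut 29): 8 ← 37
  undo op 2 (out-shuffle, from bottom half): 37 ← 47
  undo op 1 (out-shuffle, from bottom half): 47 ← 52
So the element at position 18 came from original position 52.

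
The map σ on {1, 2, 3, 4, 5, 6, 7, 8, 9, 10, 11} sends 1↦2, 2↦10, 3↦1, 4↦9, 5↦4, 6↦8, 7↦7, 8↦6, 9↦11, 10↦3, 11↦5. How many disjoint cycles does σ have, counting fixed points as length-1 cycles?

Cycle decomposition: (1 2 10 3) (4 9 11 5) (6 8) (7).
4 cycles.

4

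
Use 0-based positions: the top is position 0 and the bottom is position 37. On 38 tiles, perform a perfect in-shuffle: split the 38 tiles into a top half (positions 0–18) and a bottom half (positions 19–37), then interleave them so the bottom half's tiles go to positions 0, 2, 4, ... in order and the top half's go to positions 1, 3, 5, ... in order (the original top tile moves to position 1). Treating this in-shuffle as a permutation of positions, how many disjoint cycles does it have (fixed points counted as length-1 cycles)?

4

Trace each unvisited position around until it returns:
(0 1 3 7 15 31 ... len 12) (2 5 11 23 8 17 ... len 12) (6 13 27 16 33 28 ... len 12) (12 25)
4 cycles in total.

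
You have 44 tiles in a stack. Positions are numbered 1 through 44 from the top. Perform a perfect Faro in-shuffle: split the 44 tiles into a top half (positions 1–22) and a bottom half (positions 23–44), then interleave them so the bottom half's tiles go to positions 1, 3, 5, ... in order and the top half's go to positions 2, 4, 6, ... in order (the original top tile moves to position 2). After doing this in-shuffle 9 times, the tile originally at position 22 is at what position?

14

Track the tile's position through each in-shuffle:
22 → 44 → 43 → 41 → 37 → 29 → 13 → 26 → 7 → 14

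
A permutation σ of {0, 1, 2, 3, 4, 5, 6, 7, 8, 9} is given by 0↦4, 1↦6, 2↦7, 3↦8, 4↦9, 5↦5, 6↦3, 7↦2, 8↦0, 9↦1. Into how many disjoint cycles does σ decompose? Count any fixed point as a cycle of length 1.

Cycle decomposition: (0 4 9 1 6 3 8) (2 7) (5).
3 cycles.

3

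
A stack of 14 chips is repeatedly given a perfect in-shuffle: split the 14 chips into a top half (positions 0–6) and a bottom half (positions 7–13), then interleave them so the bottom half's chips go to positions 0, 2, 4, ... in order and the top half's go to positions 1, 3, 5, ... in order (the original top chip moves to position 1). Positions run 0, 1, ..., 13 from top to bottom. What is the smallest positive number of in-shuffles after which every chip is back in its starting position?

The in-shuffle permutes the 14 positions with cycle lengths [2, 4, 4, 4].
Every chip is home exactly when every cycle has completed a whole number of laps, i.e. after lcm(2, 4) = 4 in-shuffles.

4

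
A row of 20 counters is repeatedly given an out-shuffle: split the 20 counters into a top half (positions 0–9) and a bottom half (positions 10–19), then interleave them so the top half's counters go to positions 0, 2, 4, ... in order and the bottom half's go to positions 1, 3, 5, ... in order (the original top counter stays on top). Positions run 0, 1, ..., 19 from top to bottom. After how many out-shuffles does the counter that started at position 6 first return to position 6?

18

Follow position 6 under repeated out-shuffles:
6 → 12 → 5 → 10 → 1 → 2 → 4 → 8 → 16 → 13 → 7 → 14 → 9 → 18 → 17 → 15 → 11 → 3 → 6
It first returns after 18 out-shuffles.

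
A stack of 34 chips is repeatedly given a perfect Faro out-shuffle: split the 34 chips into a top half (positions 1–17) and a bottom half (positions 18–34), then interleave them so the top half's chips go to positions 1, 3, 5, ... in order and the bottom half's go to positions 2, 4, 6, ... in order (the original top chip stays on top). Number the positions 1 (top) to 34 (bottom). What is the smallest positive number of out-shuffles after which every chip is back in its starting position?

The out-shuffle permutes the 34 positions with cycle lengths [1, 1, 2, 10, 10, 10].
Every chip is home exactly when every cycle has completed a whole number of laps, i.e. after lcm(1, 2, 10) = 10 out-shuffles.

10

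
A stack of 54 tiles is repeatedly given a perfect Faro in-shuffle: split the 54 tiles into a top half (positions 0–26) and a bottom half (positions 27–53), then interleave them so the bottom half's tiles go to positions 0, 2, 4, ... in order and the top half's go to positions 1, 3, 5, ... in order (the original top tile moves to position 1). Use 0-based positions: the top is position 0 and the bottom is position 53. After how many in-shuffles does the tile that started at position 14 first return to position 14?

Follow position 14 under repeated in-shuffles:
14 → 29 → 4 → 9 → 19 → 39 → 24 → 49 → 44 → 34 → 14
It first returns after 10 in-shuffles.

10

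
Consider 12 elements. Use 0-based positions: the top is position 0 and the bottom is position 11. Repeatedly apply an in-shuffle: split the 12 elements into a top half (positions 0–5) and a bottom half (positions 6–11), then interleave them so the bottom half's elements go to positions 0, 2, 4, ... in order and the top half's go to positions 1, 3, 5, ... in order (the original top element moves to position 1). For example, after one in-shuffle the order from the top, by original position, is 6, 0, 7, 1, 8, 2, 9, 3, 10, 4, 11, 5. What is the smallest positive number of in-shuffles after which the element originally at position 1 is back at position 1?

Follow position 1 under repeated in-shuffles:
1 → 3 → 7 → 2 → 5 → 11 → 10 → 8 → 4 → 9 → 6 → 0 → 1
It first returns after 12 in-shuffles.

12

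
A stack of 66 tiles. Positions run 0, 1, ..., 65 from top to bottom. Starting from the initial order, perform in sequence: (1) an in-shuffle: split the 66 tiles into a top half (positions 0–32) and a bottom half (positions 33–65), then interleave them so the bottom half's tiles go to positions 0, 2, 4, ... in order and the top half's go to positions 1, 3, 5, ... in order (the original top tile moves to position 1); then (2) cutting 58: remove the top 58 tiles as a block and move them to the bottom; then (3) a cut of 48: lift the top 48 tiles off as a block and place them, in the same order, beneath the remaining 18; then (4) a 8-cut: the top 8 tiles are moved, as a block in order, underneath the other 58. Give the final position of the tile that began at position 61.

Track the tile from position 61 forward through each operation:
  after op 1 (in-shuffle): 61 → 56
  after op 2 (cut 58): 56 → 64
  after op 3 (cut 48): 64 → 16
  after op 4 (cut 8): 16 → 8

8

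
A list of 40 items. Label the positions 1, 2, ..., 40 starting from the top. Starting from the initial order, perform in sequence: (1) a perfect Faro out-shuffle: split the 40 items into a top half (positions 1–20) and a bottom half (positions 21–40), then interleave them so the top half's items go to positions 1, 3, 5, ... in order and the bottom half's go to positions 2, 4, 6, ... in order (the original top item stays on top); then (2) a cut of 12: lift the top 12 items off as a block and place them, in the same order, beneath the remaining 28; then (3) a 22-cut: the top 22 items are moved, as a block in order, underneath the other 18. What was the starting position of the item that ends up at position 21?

8

Undo the operations in reverse order, starting from position 21:
  undo op 3 (cut 22): 21 ← 3
  undo op 2 (cut 12): 3 ← 15
  undo op 1 (out-shuffle, from top half): 15 ← 8
So the item at position 21 came from original position 8.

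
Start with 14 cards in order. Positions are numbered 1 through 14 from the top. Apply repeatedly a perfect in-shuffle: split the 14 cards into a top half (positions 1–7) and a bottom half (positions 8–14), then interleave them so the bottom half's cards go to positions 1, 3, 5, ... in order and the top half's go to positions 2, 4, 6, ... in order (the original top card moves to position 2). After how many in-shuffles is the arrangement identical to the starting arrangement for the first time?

4

The in-shuffle permutes the 14 positions with cycle lengths [2, 4, 4, 4].
Every card is home exactly when every cycle has completed a whole number of laps, i.e. after lcm(2, 4) = 4 in-shuffles.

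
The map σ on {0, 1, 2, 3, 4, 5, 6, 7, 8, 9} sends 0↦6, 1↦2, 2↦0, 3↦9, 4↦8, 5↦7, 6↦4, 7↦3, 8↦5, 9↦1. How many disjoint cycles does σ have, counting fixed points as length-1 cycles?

Cycle decomposition: (0 6 4 8 5 7 3 9 1 2).
1 cycle.

1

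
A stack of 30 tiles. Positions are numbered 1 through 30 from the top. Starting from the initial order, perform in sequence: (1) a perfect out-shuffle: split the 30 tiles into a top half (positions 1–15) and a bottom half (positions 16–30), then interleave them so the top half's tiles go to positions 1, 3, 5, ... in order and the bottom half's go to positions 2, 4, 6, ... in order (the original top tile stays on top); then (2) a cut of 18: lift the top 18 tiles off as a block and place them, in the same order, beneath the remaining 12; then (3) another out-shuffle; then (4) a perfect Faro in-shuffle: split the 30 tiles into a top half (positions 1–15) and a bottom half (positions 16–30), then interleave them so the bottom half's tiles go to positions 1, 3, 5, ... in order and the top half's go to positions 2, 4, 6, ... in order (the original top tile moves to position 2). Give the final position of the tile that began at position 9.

25

Track the tile from position 9 forward through each operation:
  after op 1 (out-shuffle): 9 → 17
  after op 2 (cut 18): 17 → 29
  after op 3 (out-shuffle): 29 → 28
  after op 4 (in-shuffle): 28 → 25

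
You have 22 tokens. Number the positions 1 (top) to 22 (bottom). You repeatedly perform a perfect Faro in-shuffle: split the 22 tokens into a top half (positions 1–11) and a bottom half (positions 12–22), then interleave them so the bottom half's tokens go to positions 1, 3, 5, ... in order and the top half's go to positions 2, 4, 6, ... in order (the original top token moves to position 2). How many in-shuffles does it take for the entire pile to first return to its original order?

11

The in-shuffle permutes the 22 positions with cycle lengths [11, 11].
Every token is home exactly when every cycle has completed a whole number of laps, i.e. after lcm(11) = 11 in-shuffles.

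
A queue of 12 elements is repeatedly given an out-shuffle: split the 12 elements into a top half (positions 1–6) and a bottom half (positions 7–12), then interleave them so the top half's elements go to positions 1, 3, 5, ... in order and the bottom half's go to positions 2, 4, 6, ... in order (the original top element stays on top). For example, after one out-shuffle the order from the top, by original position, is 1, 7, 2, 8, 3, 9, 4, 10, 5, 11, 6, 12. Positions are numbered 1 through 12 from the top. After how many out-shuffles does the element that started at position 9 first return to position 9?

10

Follow position 9 under repeated out-shuffles:
9 → 6 → 11 → 10 → 8 → 4 → 7 → 2 → 3 → 5 → 9
It first returns after 10 out-shuffles.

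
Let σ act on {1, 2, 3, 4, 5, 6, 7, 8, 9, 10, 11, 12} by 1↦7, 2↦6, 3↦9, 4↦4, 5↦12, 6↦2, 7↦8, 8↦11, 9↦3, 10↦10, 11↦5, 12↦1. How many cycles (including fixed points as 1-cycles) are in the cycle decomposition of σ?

Cycle decomposition: (1 7 8 11 5 12) (2 6) (3 9) (4) (10).
5 cycles.

5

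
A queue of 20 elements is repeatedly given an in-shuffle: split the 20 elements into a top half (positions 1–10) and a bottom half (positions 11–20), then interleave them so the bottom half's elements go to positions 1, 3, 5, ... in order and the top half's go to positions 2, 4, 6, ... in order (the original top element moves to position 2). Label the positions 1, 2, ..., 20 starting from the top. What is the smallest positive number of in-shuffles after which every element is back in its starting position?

6

The in-shuffle permutes the 20 positions with cycle lengths [2, 3, 3, 6, 6].
Every element is home exactly when every cycle has completed a whole number of laps, i.e. after lcm(2, 3, 6) = 6 in-shuffles.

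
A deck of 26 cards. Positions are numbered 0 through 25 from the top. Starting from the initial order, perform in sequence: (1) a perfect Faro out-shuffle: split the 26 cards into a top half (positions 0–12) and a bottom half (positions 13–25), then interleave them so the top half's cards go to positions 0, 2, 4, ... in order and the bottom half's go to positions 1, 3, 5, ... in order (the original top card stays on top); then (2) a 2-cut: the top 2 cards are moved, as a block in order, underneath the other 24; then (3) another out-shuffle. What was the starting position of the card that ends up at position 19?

Undo the operations in reverse order, starting from position 19:
  undo op 3 (out-shuffle, from bottom half): 19 ← 22
  undo op 2 (cut 2): 22 ← 24
  undo op 1 (out-shuffle, from top half): 24 ← 12
So the card at position 19 came from original position 12.

12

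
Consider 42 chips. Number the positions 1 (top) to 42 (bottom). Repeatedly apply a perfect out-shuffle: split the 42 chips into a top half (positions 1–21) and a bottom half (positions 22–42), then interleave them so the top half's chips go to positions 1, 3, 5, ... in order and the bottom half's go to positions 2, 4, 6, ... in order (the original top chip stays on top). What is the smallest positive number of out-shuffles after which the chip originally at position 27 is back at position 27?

20

Follow position 27 under repeated out-shuffles:
27 → 12 → 23 → 4 → 7 → 13 → 25 → 8 → 15 → 29 → 16 → 31 → 20 → 39 → 36 → 30 → 18 → 35 → 28 → 14 → 27
It first returns after 20 out-shuffles.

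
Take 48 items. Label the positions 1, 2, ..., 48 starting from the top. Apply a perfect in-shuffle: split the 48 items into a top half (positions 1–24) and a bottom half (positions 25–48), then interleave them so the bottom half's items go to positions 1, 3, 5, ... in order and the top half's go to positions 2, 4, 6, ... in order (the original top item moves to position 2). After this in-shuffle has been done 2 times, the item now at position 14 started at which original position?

Work backwards from position 14, undoing one in-shuffle at a time:
14 ← 7 ← 28
So the item now at position 14 started at position 28.

28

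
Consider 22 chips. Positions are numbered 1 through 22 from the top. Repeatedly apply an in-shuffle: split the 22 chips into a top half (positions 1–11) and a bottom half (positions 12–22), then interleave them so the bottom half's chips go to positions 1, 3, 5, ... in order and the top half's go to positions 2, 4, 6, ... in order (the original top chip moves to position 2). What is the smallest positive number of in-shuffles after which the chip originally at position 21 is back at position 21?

11

Follow position 21 under repeated in-shuffles:
21 → 19 → 15 → 7 → 14 → 5 → 10 → 20 → 17 → 11 → 22 → 21
It first returns after 11 in-shuffles.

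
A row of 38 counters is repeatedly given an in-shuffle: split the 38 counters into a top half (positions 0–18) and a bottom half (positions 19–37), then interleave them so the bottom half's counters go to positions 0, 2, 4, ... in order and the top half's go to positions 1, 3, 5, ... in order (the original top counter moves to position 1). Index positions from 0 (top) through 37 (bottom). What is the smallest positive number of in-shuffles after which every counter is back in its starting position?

The in-shuffle permutes the 38 positions with cycle lengths [2, 12, 12, 12].
Every counter is home exactly when every cycle has completed a whole number of laps, i.e. after lcm(2, 12) = 12 in-shuffles.

12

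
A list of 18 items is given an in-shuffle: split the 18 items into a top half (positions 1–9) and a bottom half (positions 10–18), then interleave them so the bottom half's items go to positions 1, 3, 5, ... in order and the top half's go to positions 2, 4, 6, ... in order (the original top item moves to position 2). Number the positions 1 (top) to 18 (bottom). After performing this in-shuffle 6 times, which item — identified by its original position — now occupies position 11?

Work backwards from position 11, undoing one in-shuffle at a time:
11 ← 15 ← 17 ← 18 ← 9 ← 14 ← 7
So the item now at position 11 started at position 7.

7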